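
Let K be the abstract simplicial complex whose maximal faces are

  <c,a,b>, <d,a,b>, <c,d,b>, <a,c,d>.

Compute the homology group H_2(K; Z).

Take the total order a < b < c < d on the vertex set. Then K (dimension 2) consists of the simplices:

  0-simplices (4): a, b, c, d
  1-simplices (6): ab, ac, ad, bc, bd, cd
  2-simplices (4): abc, abd, acd, bcd

giving chain groups C_0 ≅ Z^4, C_1 ≅ Z^6, C_2 ≅ Z^4.

The boundary map ∂_1: C_1 → C_0 is given by ∂[p,q] = [q] − [p].
The 4×6 boundary matrix has rank 3 and Smith normal form diag(1,1,1).

Boundary ∂_2: C_2 → C_1 maps a triangle to the signed sum of its edges. For instance
  ∂bcd = cd − bd + bc,
  ∂abd = bd − ad + ab.
The 6×4 boundary matrix has rank 3 and Smith normal form diag(1,1,1).

Now H_k = ker ∂_k / im ∂_{k+1}, so:

  H_2: rank ker ∂_2 − rank ∂_3 = (4 − 3) − 0 = 1, and there is no ∂_3, so H_2 = Z.

(K is a triangulation of the 2-sphere S^2.)

H_2 ≅ Z.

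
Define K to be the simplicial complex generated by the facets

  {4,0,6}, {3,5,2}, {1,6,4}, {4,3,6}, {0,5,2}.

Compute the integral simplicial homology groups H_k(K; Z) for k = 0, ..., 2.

Fix the vertex order 0 < 1 < 2 < 3 < 4 < 5 < 6 and write every simplex with vertices in increasing order. Then dim K = 2 and the simplices of K are:

  0-simplices (7): [0], [1], [2], [3], [4], [5], [6]
  1-simplices (12): [0,2], [0,4], [0,5], [0,6], [1,4], [1,6], [2,3], [2,5], [3,4], [3,5], [3,6], [4,6]
  2-simplices (5): [0,2,5], [0,4,6], [1,4,6], [2,3,5], [3,4,6]

Hence C_0 ≅ Z^7, C_1 ≅ Z^12, C_2 ≅ Z^5.

Boundary ∂_1: C_1 → C_0 maps an edge to its endpoints' difference, ∂[p,q] = q − p. For instance
  ∂[3,6] = [6] − [3].
The resulting 7×12 matrix has rank 6, and its Smith normal form has invariant factors (1,1,1,1,1,1).

Boundary ∂_2: C_2 → C_1 sends each 2-simplex [p,q,r] to [q,r] − [p,r] + [p,q]. For instance
  ∂[2,3,5] = [3,5] − [2,5] + [2,3],
  ∂[0,4,6] = [4,6] − [0,6] + [0,4].
The 12×5 boundary matrix has rank 5 and Smith normal form diag(1,1,1,1,1).

From H_k ≅ ker(∂_k) / im(∂_{k+1}) we obtain:

  H_0: rank C_0 − rank ∂_1 = 7 − 6 = 1, and the invariant factors of ∂_1 are all 1, so H_0 ≅ Z.
  H_1: rank ker ∂_1 − rank ∂_2 = (12 − 6) − 5 = 1, and the invariant factors of ∂_2 are all 1, so H_1 ≅ Z.
  H_2: rank ker ∂_2 − rank ∂_3 = (5 − 5) − 0 = 0, and there is no ∂_3, so H_2 ≅ 0.

H_0 = Z,  H_1 = Z,  H_2 = 0.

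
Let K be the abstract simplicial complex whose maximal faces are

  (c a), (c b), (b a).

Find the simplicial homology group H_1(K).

H_1 ≅ Z.

Order the vertices as a < b < c. Listing each simplex with vertices in this order, K has dimension 1 with simplices:

  0-simplices (3): a, b, c
  1-simplices (3): ab, ac, bc

giving chain groups C_0 ≅ Z^3, C_1 ≅ Z^3.

The boundary map ∂_1: C_1 → C_0 sends each edge [p,q] (with p < q) to q − p. For instance
  ∂bc = c − b.
As a 3×3 matrix over Z this has rank 2, with invariant factors (1,1).

Now H_k = ker ∂_k / im ∂_{k+1}, so:

  H_1: rank ker ∂_1 − rank ∂_2 = (3 − 2) − 0 = 1, and there is no ∂_2, so H_1 ≅ Z.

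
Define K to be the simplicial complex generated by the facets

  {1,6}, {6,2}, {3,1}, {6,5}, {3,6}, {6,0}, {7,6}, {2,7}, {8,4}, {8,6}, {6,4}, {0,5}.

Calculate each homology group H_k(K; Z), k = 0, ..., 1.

We work with the vertex ordering 0 < 1 < 2 < 3 < 4 < 5 < 6 < 7 < 8. The simplices of K, each written with vertices in increasing order, are:

  0-simplices (9): [0], [1], [2], [3], [4], [5], [6], [7], [8]
  1-simplices (12): [0,5], [0,6], [1,3], [1,6], [2,6], [2,7], [3,6], [4,6], [4,8], [5,6], [6,7], [6,8]

giving chain groups C_0 ≅ Z^9, C_1 ≅ Z^12.

The boundary map ∂_1: C_1 → C_0 is given by ∂[p,q] = [q] − [p].
This gives a 9×12 integer matrix of rank 8; reducing to Smith normal form yields diagonal entries (1,1,1,1,1,1,1,1).

From H_k ≅ ker(∂_k) / im(∂_{k+1}) we obtain:

  H_0: rank C_0 − rank ∂_1 = 9 − 8 = 1, and the invariant factors of ∂_1 are all 1, so H_0 ≅ Z.
  H_1: rank ker ∂_1 − rank ∂_2 = (12 − 8) − 0 = 4, and there is no ∂_2, so H_1 ≅ Z^4.

As a check, the Euler characteristic is 9 − 12 = -3, which agrees with 1 − 4 = -3.
(K is a triangulation of a wedge of 4 circles.)

H_0 = Z,  H_1 = Z^4.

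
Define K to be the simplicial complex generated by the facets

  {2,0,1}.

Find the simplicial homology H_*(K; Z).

Order the vertices as 0 < 1 < 2. Listing each simplex with vertices in this order, K has dimension 2 with simplices:

  0-simplices (3): [0], [1], [2]
  1-simplices (3): [0,1], [0,2], [1,2]
  2-simplices (1): [0,1,2]

Hence C_0 ≅ Z^3, C_1 ≅ Z^3, C_2 ≅ Z^1.

Boundary ∂_1: C_1 → C_0 sends each edge [p,q] (with p < q) to q − p.
The 3×3 boundary matrix has rank 2 and Smith normal form diag(1,1).

The boundary map ∂_2: C_2 → C_1 acts by ∂[p,q,r] = [q,r] − [p,r] + [p,q]. For instance
  ∂[0,1,2] = [1,2] − [0,2] + [0,1].
The resulting 3×1 matrix has rank 1, and its Smith normal form has invariant factors (1).

From H_k ≅ ker(∂_k) / im(∂_{k+1}) we obtain:

  H_0: rank C_0 − rank ∂_1 = 3 − 2 = 1, and the invariant factors of ∂_1 are all 1, so H_0 ≅ Z.
  H_1: rank ker ∂_1 − rank ∂_2 = (3 − 2) − 1 = 0, and the invariant factors of ∂_2 are all 1, so H_1 ≅ 0.
  H_2: rank ker ∂_2 − rank ∂_3 = (1 − 1) − 0 = 0, and there is no ∂_3, so H_2 ≅ 0.

H_0 ≅ Z,  H_1 = 0,  H_2 = 0.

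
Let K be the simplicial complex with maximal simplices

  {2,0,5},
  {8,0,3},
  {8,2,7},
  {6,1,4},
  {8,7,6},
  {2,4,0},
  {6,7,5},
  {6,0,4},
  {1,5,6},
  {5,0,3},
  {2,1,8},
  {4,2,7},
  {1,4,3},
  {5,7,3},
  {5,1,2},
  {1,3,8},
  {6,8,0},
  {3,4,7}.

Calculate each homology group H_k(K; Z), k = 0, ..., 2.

Order the vertices as 0 < 1 < 2 < 3 < 4 < 5 < 6 < 7 < 8. Listing each simplex with vertices in this order, K has dimension 2 with simplices:

  0-simplices (9): [0], [1], [2], [3], [4], [5], [6], [7], [8]
  1-simplices (27): (27 of them)
  2-simplices (18): [0,2,4], [0,2,5], [0,3,5], [0,3,8], [0,4,6], [0,6,8], [1,2,5], [1,2,8], [1,3,4], [1,3,8], [1,4,6], [1,5,6], [2,4,7], [2,7,8], [3,4,7], [3,5,7], [5,6,7], [6,7,8]

Hence C_0 ≅ Z^9, C_1 ≅ Z^27, C_2 ≅ Z^18.

∂_1: C_1 → C_0 sends each edge [p,q] (with p < q) to q − p. For instance
  ∂[2,8] = [8] − [2].
This gives a 9×27 integer matrix of rank 8; reducing to Smith normal form yields diagonal entries (1,1,1,1,1,1,1,1).

∂_2: C_2 → C_1 sends each 2-simplex [p,q,r] to [q,r] − [p,r] + [p,q]. For instance
  ∂[0,3,8] = [3,8] − [0,8] + [0,3],
  ∂[0,2,5] = [2,5] − [0,5] + [0,2].
This gives a 27×18 integer matrix of rank 17; reducing to Smith normal form yields diagonal entries (1,1,1,1,1,1,1,1,1,1,1,1,1,1,1,1,1).

Reading off H_k = ker ∂_k / im ∂_{k+1}:

  H_0: rank C_0 − rank ∂_1 = 9 − 8 = 1, and the invariant factors of ∂_1 are all 1, so H_0 ≅ Z.
  H_1: rank ker ∂_1 − rank ∂_2 = (27 − 8) − 17 = 2, and the invariant factors of ∂_2 are all 1, so H_1 ≅ Z^2.
  H_2: rank ker ∂_2 − rank ∂_3 = (18 − 17) − 0 = 1, and there is no ∂_3, so H_2 ≅ Z.

H_0 ≅ Z,  H_1 ≅ Z^2,  H_2 ≅ Z.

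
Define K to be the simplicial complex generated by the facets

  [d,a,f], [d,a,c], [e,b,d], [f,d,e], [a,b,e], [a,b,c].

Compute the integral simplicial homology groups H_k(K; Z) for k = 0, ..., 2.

We work with the vertex ordering a < b < c < d < e < f. The simplices of K, each written with vertices in increasing order, are:

  0-simplices (6): a, b, c, d, e, f
  1-simplices (12): ab, ac, ad, ae, af, bc, bd, be, cd, de, df, ef
  2-simplices (6): abc, abe, acd, adf, bde, def

so the chain groups are C_0 ≅ Z^6, C_1 ≅ Z^12, C_2 ≅ Z^6.

∂_1: C_1 → C_0 maps an edge to its endpoints' difference, ∂[p,q] = q − p.
As a 6×12 matrix over Z this has rank 5, with invariant factors (1,1,1,1,1).

∂_2: C_2 → C_1 sends each 2-simplex [p,q,r] to [q,r] − [p,r] + [p,q]. For instance
  ∂acd = cd − ad + ac,
  ∂abc = bc − ac + ab.
The resulting 12×6 matrix has rank 6, and its Smith normal form has invariant factors (1,1,1,1,1,1).

Computing H_k = (kernel of ∂_k) / (image of ∂_{k+1}):

  H_0: rank C_0 − rank ∂_1 = 6 − 5 = 1, and the invariant factors of ∂_1 are all 1, so H_0 = Z.
  H_1: rank ker ∂_1 − rank ∂_2 = (12 − 5) − 6 = 1, and the invariant factors of ∂_2 are all 1, so H_1 = Z.
  H_2: rank ker ∂_2 − rank ∂_3 = (6 − 6) − 0 = 0, and there is no ∂_3, so H_2 = 0.

As a check, the Euler characteristic is 6 − 12 + 6 = 0, which agrees with 1 − 1 + 0 = 0.

H_0 ≅ Z,  H_1 ≅ Z,  H_2 = 0.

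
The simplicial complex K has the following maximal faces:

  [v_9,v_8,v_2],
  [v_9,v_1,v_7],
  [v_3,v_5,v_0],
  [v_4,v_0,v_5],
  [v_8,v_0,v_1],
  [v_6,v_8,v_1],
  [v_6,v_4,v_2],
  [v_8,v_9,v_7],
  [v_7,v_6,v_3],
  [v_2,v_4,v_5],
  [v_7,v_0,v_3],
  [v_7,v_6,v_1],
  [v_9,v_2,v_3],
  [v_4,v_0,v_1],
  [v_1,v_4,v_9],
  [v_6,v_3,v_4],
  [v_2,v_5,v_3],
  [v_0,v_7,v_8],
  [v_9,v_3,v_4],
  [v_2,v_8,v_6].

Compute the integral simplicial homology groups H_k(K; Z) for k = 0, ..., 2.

H_0 ≅ Z,  H_1 ≅ Z ⊕ Z_2,  H_2 = 0.

Order the vertices as v_0 < v_1 < v_2 < v_3 < v_4 < v_5 < v_6 < v_7 < v_8 < v_9. Listing each simplex with vertices in this order, K has dimension 2 with simplices:

  0-simplices (10): [v_0], [v_1], [v_2], [v_3], [v_4], [v_5], [v_6], [v_7], [v_8], [v_9]
  1-simplices (30): (30 of them)
  2-simplices (20): (20 of them)

Hence C_0 ≅ Z^10, C_1 ≅ Z^30, C_2 ≅ Z^20.

The boundary map ∂_1: C_1 → C_0 sends each edge [p,q] (with p < q) to q − p. For instance
  ∂[v_3,v_5] = [v_5] − [v_3].
The resulting 10×30 matrix has rank 9, and its Smith normal form has invariant factors (1,1,1,1,1,1,1,1,1).

The boundary map ∂_2: C_2 → C_1 acts by ∂[p,q,r] = [q,r] − [p,r] + [p,q]. For instance
  ∂[v_1,v_7,v_9] = [v_7,v_9] − [v_1,v_9] + [v_1,v_7],
  ∂[v_0,v_4,v_5] = [v_4,v_5] − [v_0,v_5] + [v_0,v_4].
The 30×20 boundary matrix has rank 20 and Smith normal form diag(1,1,1,1,1,1,1,1,1,1,1,1,1,1,1,1,1,1,1,2).

Reading off H_k = ker ∂_k / im ∂_{k+1}:

  H_0: rank C_0 − rank ∂_1 = 10 − 9 = 1, and the invariant factors of ∂_1 are all 1, so H_0 ≅ Z.
  H_1: rank ker ∂_1 − rank ∂_2 = (30 − 9) − 20 = 1, and ∂_2 has invariant factor 2 > 1, so H_1 ≅ Z ⊕ Z_2.
  H_2: rank ker ∂_2 − rank ∂_3 = (20 − 20) − 0 = 0, and there is no ∂_3, so H_2 ≅ 0.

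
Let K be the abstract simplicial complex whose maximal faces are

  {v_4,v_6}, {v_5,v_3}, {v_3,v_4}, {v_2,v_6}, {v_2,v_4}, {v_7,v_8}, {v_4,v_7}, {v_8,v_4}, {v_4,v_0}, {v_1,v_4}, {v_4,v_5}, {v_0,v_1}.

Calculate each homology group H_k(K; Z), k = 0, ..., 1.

H_0 = Z,  H_1 = Z^4.

Take the total order v_0 < v_1 < v_2 < v_3 < v_4 < v_5 < v_6 < v_7 < v_8 on the vertex set. Then K (dimension 1) consists of the simplices:

  0-simplices (9): [v_0], [v_1], [v_2], [v_3], [v_4], [v_5], [v_6], [v_7], [v_8]
  1-simplices (12): [v_0,v_1], [v_0,v_4], [v_1,v_4], [v_2,v_4], [v_2,v_6], [v_3,v_4], [v_3,v_5], [v_4,v_5], [v_4,v_6], [v_4,v_7], [v_4,v_8], [v_7,v_8]

giving chain groups C_0 ≅ Z^9, C_1 ≅ Z^12.

∂_1: C_1 → C_0 sends each edge [p,q] (with p < q) to q − p.
This gives a 9×12 integer matrix of rank 8; reducing to Smith normal form yields diagonal entries (1,1,1,1,1,1,1,1).

Reading off H_k = ker ∂_k / im ∂_{k+1}:

  H_0: rank C_0 − rank ∂_1 = 9 − 8 = 1, and the invariant factors of ∂_1 are all 1, so H_0 ≅ Z.
  H_1: rank ker ∂_1 − rank ∂_2 = (12 − 8) − 0 = 4, and there is no ∂_2, so H_1 ≅ Z^4.

(K is a triangulation of a wedge of 4 circles.)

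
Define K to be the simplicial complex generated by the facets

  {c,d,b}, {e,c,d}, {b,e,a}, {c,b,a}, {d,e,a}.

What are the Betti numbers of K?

b_0 = 1, b_1 = 1, b_2 = 0.

Fix the vertex order a < b < c < d < e and write every simplex with vertices in increasing order. Then dim K = 2 and the simplices of K are:

  0-simplices (5): a, b, c, d, e
  1-simplices (10): ab, ac, ad, ae, bc, bd, be, cd, ce, de
  2-simplices (5): abc, abe, ade, bcd, cde

giving chain groups C_0 ≅ Z^5, C_1 ≅ Z^10, C_2 ≅ Z^5.

Boundary ∂_1: C_1 → C_0 sends each edge [p,q] (with p < q) to q − p. For instance
  ∂cd = d − c.
This gives a 5×10 integer matrix of rank 4; reducing to Smith normal form yields diagonal entries (1,1,1,1).

The boundary map ∂_2: C_2 → C_1 sends each 2-simplex [p,q,r] to [q,r] − [p,r] + [p,q]. For instance
  ∂abc = bc − ac + ab,
  ∂cde = de − ce + cd.
This gives a 10×5 integer matrix of rank 5; reducing to Smith normal form yields diagonal entries (1,1,1,1,1).

Reading off H_k = ker ∂_k / im ∂_{k+1}:

  H_0: rank C_0 − rank ∂_1 = 5 − 4 = 1, and the invariant factors of ∂_1 are all 1, so H_0 = Z.
  H_1: rank ker ∂_1 − rank ∂_2 = (10 − 4) − 5 = 1, and the invariant factors of ∂_2 are all 1, so H_1 = Z.
  H_2: rank ker ∂_2 − rank ∂_3 = (5 − 5) − 0 = 0, and there is no ∂_3, so H_2 = 0.

Hence the Betti numbers are b_0 = 1, b_1 = 1, b_2 = 0.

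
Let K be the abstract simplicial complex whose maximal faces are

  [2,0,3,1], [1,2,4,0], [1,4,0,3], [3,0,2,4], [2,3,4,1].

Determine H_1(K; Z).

H_1 ≅ 0.

Order the vertices as 0 < 1 < 2 < 3 < 4. Listing each simplex with vertices in this order, K has dimension 3 with simplices:

  0-simplices (5): [0], [1], [2], [3], [4]
  1-simplices (10): [0,1], [0,2], [0,3], [0,4], [1,2], [1,3], [1,4], [2,3], [2,4], [3,4]
  2-simplices (10): [0,1,2], [0,1,3], [0,1,4], [0,2,3], [0,2,4], [0,3,4], [1,2,3], [1,2,4], [1,3,4], [2,3,4]
  3-simplices (5): [0,1,2,3], [0,1,2,4], [0,1,3,4], [0,2,3,4], [1,2,3,4]

giving chain groups C_0 ≅ Z^5, C_1 ≅ Z^10, C_2 ≅ Z^10, C_3 ≅ Z^5.

Boundary ∂_1: C_1 → C_0 is given by ∂[p,q] = [q] − [p]. For instance
  ∂[1,2] = [2] − [1].
The resulting 5×10 matrix has rank 4, and its Smith normal form has invariant factors (1,1,1,1).

The boundary map ∂_2: C_2 → C_1 maps a triangle to the signed sum of its edges. For instance
  ∂[1,3,4] = [3,4] − [1,4] + [1,3],
  ∂[0,3,4] = [3,4] − [0,4] + [0,3].
As a 10×10 matrix over Z this has rank 6, with invariant factors (1,1,1,1,1,1).

Boundary ∂_3: C_3 → C_2 sends each 3-simplex σ to the alternating sum Σ_i (−1)^i (σ with its i-th vertex removed). For instance
  ∂[1,2,3,4] = [2,3,4] − [1,3,4] + [1,2,4] − [1,2,3],
  ∂[0,1,3,4] = [1,3,4] − [0,3,4] + [0,1,4] − [0,1,3].
As a 10×5 matrix over Z this has rank 4, with invariant factors (1,1,1,1).

Now H_k = ker ∂_k / im ∂_{k+1}, so:

  H_1: rank ker ∂_1 − rank ∂_2 = (10 − 4) − 6 = 0, and the invariant factors of ∂_2 are all 1, so H_1 = 0.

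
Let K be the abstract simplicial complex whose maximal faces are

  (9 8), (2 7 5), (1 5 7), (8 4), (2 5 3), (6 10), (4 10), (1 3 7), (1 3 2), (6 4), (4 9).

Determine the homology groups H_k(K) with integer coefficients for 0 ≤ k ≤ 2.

Take the total order 1 < 2 < 3 < 4 < 5 < 6 < 7 < 8 < 9 < 10 on the vertex set. Then K (dimension 2) consists of the simplices:

  0-simplices (10): [1], [2], [3], [4], [5], [6], [7], [8], [9], [10]
  1-simplices (16): [1,2], [1,3], [1,5], [1,7], [2,3], [2,5], [2,7], [3,5], [3,7], [4,6], [4,8], [4,9], [4,10], [5,7], [6,10], [8,9]
  2-simplices (5): [1,2,3], [1,3,7], [1,5,7], [2,3,5], [2,5,7]

giving chain groups C_0 ≅ Z^10, C_1 ≅ Z^16, C_2 ≅ Z^5.

The boundary map ∂_1: C_1 → C_0 is given by ∂[p,q] = [q] − [p].
As a 10×16 matrix over Z this has rank 8, with invariant factors (1,1,1,1,1,1,1,1).

Boundary ∂_2: C_2 → C_1 maps a triangle to the signed sum of its edges. For instance
  ∂[2,5,7] = [5,7] − [2,7] + [2,5],
  ∂[2,3,5] = [3,5] − [2,5] + [2,3].
As a 16×5 matrix over Z this has rank 5, with invariant factors (1,1,1,1,1).

Reading off H_k = ker ∂_k / im ∂_{k+1}:

  H_0: rank C_0 − rank ∂_1 = 10 − 8 = 2, and the invariant factors of ∂_1 are all 1, so H_0 = Z^2.
  H_1: rank ker ∂_1 − rank ∂_2 = (16 − 8) − 5 = 3, and the invariant factors of ∂_2 are all 1, so H_1 = Z^3.
  H_2: rank ker ∂_2 − rank ∂_3 = (5 − 5) − 0 = 0, and there is no ∂_3, so H_2 = 0.

As a check, the Euler characteristic is 10 − 16 + 5 = -1, which agrees with 2 − 3 + 0 = -1.

H_0 ≅ Z^2,  H_1 ≅ Z^3,  H_2 = 0.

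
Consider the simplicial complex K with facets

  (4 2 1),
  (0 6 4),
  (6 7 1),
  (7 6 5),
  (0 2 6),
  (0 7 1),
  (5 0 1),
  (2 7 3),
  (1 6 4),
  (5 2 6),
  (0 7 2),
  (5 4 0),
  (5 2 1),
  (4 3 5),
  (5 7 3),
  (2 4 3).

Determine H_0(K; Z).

Order the vertices as 0 < 1 < 2 < 3 < 4 < 5 < 6 < 7. Listing each simplex with vertices in this order, K has dimension 2 with simplices:

  0-simplices (8): [0], [1], [2], [3], [4], [5], [6], [7]
  1-simplices (24): (24 of them)
  2-simplices (16): [0,1,5], [0,1,7], [0,2,6], [0,2,7], [0,4,5], [0,4,6], [1,2,4], [1,2,5], [1,4,6], [1,6,7], [2,3,4], [2,3,7], [2,5,6], [3,4,5], [3,5,7], [5,6,7]

Hence C_0 ≅ Z^8, C_1 ≅ Z^24, C_2 ≅ Z^16.

∂_1: C_1 → C_0 sends each edge [p,q] (with p < q) to q − p. For instance
  ∂[2,5] = [5] − [2].
This gives a 8×24 integer matrix of rank 7; reducing to Smith normal form yields diagonal entries (1,1,1,1,1,1,1).

∂_2: C_2 → C_1 acts by ∂[p,q,r] = [q,r] − [p,r] + [p,q]. For instance
  ∂[1,2,4] = [2,4] − [1,4] + [1,2],
  ∂[1,2,5] = [2,5] − [1,5] + [1,2].
As a 24×16 matrix over Z this has rank 15, with invariant factors (1,1,1,1,1,1,1,1,1,1,1,1,1,1,1).

Reading off H_k = ker ∂_k / im ∂_{k+1}:

  H_0: rank C_0 − rank ∂_1 = 8 − 7 = 1, and the invariant factors of ∂_1 are all 1, so H_0 = Z.

(K is a triangulation of the torus T^2.)

H_0 ≅ Z.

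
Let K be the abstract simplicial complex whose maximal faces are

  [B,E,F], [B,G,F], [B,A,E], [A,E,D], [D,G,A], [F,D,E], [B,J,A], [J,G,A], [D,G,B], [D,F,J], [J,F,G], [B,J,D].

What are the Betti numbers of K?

b_0 = 1, b_1 = 0, b_2 = 0.

Order the vertices as A < B < D < E < F < G < J. Listing each simplex with vertices in this order, K has dimension 2 with simplices:

  0-simplices (7): A, B, D, E, F, G, J
  1-simplices (18): AB, AD, AE, AG, AJ, BD, BE, BF, BG, BJ, DE, DF, DG, DJ, EF, FG, FJ, GJ
  2-simplices (12): ABE, ABJ, ADE, ADG, AGJ, BDG, BDJ, BEF, BFG, DEF, DFJ, FGJ

giving chain groups C_0 ≅ Z^7, C_1 ≅ Z^18, C_2 ≅ Z^12.

Boundary ∂_1: C_1 → C_0 maps an edge to its endpoints' difference, ∂[p,q] = q − p. For instance
  ∂BG = G − B.
This gives a 7×18 integer matrix of rank 6; reducing to Smith normal form yields diagonal entries (1,1,1,1,1,1).

Boundary ∂_2: C_2 → C_1 sends each 2-simplex [p,q,r] to [q,r] − [p,r] + [p,q]. For instance
  ∂ADE = DE − AE + AD,
  ∂ADG = DG − AG + AD.
The resulting 18×12 matrix has rank 12, and its Smith normal form has invariant factors (1,1,1,1,1,1,1,1,1,1,1,2).

Now H_k = ker ∂_k / im ∂_{k+1}, so:

  H_0: rank C_0 − rank ∂_1 = 7 − 6 = 1, and the invariant factors of ∂_1 are all 1, so H_0 ≅ Z.
  H_1: rank ker ∂_1 − rank ∂_2 = (18 − 6) − 12 = 0, and ∂_2 has invariant factor 2 > 1, so H_1 ≅ Z/2Z.
  H_2: rank ker ∂_2 − rank ∂_3 = (12 − 12) − 0 = 0, and there is no ∂_3, so H_2 ≅ 0.

Hence the Betti numbers are b_0 = 1, b_1 = 0, b_2 = 0.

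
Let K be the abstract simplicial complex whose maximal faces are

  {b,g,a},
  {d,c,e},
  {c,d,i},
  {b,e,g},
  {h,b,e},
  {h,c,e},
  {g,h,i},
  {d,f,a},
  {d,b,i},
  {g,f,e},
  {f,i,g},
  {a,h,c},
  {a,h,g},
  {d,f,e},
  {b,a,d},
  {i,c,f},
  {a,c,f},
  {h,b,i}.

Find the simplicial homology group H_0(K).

Take the total order a < b < c < d < e < f < g < h < i on the vertex set. Then K (dimension 2) consists of the simplices:

  0-simplices (9): a, b, c, d, e, f, g, h, i
  1-simplices (27): ab, ac, ad, af, ag, ah, bd, be, bg, bh, bi, cd, ce, cf, ch, ci, de, df, di, ef, eg, eh, fg, fi, gh, gi, hi
  2-simplices (18): abd, abg, acf, ach, adf, agh, bdi, beg, beh, bhi, cde, cdi, ceh, cfi, def, efg, fgi, ghi

giving chain groups C_0 ≅ Z^9, C_1 ≅ Z^27, C_2 ≅ Z^18.

The boundary map ∂_1: C_1 → C_0 is given by ∂[p,q] = [q] − [p]. For instance
  ∂hi = i − h.
As a 9×27 matrix over Z this has rank 8, with invariant factors (1,1,1,1,1,1,1,1).

Boundary ∂_2: C_2 → C_1 acts by ∂[p,q,r] = [q,r] − [p,r] + [p,q]. For instance
  ∂def = ef − df + de,
  ∂bdi = di − bi + bd.
The resulting 27×18 matrix has rank 18, and its Smith normal form has invariant factors (1,1,1,1,1,1,1,1,1,1,1,1,1,1,1,1,1,2).

Reading off H_k = ker ∂_k / im ∂_{k+1}:

  H_0: rank C_0 − rank ∂_1 = 9 − 8 = 1, and the invariant factors of ∂_1 are all 1, so H_0 = Z.

H_0 ≅ Z.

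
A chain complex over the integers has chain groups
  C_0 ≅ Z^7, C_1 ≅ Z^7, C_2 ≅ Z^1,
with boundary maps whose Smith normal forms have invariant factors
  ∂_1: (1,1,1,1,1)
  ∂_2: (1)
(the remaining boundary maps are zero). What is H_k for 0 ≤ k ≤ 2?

H_0: b_0 = 7 − 0 − 5 = 2; torsion from ∂_1 factors > 1: none. So H_0 = Z^2.
H_1: b_1 = 7 − 5 − 1 = 1; torsion from ∂_2 factors > 1: none. So H_1 = Z.
H_2: b_2 = 1 − 1 − 0 = 0; torsion from ∂_3 factors > 1: none. So H_2 = 0.

H_0 = Z^2,  H_1 = Z,  H_2 = 0.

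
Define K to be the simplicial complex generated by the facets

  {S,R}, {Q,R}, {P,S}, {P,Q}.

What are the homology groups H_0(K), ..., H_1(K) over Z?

H_0 = Z,  H_1 = Z.

Fix the vertex order P < Q < R < S and write every simplex with vertices in increasing order. Then dim K = 1 and the simplices of K are:

  0-simplices (4): P, Q, R, S
  1-simplices (4): PQ, PS, QR, RS

giving chain groups C_0 ≅ Z^4, C_1 ≅ Z^4.

The boundary map ∂_1: C_1 → C_0 sends each edge [p,q] (with p < q) to q − p.
The resulting 4×4 matrix has rank 3, and its Smith normal form has invariant factors (1,1,1).

Computing H_k = (kernel of ∂_k) / (image of ∂_{k+1}):

  H_0: rank C_0 − rank ∂_1 = 4 − 3 = 1, and the invariant factors of ∂_1 are all 1, so H_0 = Z.
  H_1: rank ker ∂_1 − rank ∂_2 = (4 − 3) − 0 = 1, and there is no ∂_2, so H_1 = Z.

As a check, the Euler characteristic is 4 − 4 = 0, which agrees with 1 − 1 = 0.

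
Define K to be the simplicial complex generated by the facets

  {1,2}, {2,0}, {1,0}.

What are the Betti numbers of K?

b_0 = 1, b_1 = 1.

Take the total order 0 < 1 < 2 on the vertex set. Then K (dimension 1) consists of the simplices:

  0-simplices (3): [0], [1], [2]
  1-simplices (3): [0,1], [0,2], [1,2]

Hence C_0 ≅ Z^3, C_1 ≅ Z^3.

Boundary ∂_1: C_1 → C_0 sends each edge [p,q] (with p < q) to q − p. For instance
  ∂[1,2] = [2] − [1].
As a 3×3 matrix over Z this has rank 2, with invariant factors (1,1).

Computing H_k = (kernel of ∂_k) / (image of ∂_{k+1}):

  H_0: rank C_0 − rank ∂_1 = 3 − 2 = 1, and the invariant factors of ∂_1 are all 1, so H_0 ≅ Z.
  H_1: rank ker ∂_1 − rank ∂_2 = (3 − 2) − 0 = 1, and there is no ∂_2, so H_1 ≅ Z.

As a check, the Euler characteristic is 3 − 3 = 0, which agrees with 1 − 1 = 0.

Hence the Betti numbers are b_0 = 1, b_1 = 1.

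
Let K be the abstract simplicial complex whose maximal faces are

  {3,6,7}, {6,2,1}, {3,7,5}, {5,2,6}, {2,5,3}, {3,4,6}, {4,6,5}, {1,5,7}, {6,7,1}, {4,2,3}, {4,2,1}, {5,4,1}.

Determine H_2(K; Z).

Fix the vertex order 1 < 2 < 3 < 4 < 5 < 6 < 7 and write every simplex with vertices in increasing order. Then dim K = 2 and the simplices of K are:

  0-simplices (7): [1], [2], [3], [4], [5], [6], [7]
  1-simplices (18): [1,2], [1,4], [1,5], [1,6], [1,7], [2,3], [2,4], [2,5], [2,6], [3,4], [3,5], [3,6], [3,7], [4,5], [4,6], [5,6], [5,7], [6,7]
  2-simplices (12): [1,2,4], [1,2,6], [1,4,5], [1,5,7], [1,6,7], [2,3,4], [2,3,5], [2,5,6], [3,4,6], [3,5,7], [3,6,7], [4,5,6]

Hence C_0 ≅ Z^7, C_1 ≅ Z^18, C_2 ≅ Z^12.

The boundary map ∂_1: C_1 → C_0 sends each edge [p,q] (with p < q) to q − p.
The 7×18 boundary matrix has rank 6 and Smith normal form diag(1,1,1,1,1,1).

The boundary map ∂_2: C_2 → C_1 acts by ∂[p,q,r] = [q,r] − [p,r] + [p,q]. For instance
  ∂[2,3,4] = [3,4] − [2,4] + [2,3],
  ∂[4,5,6] = [5,6] − [4,6] + [4,5].
This gives a 18×12 integer matrix of rank 12; reducing to Smith normal form yields diagonal entries (1,1,1,1,1,1,1,1,1,1,1,2).

Now H_k = ker ∂_k / im ∂_{k+1}, so:

  H_2: rank ker ∂_2 − rank ∂_3 = (12 − 12) − 0 = 0, and there is no ∂_3, so H_2 = 0.

H_2 = 0.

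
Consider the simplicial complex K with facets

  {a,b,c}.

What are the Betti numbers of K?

Order the vertices as a < b < c. Listing each simplex with vertices in this order, K has dimension 2 with simplices:

  0-simplices (3): a, b, c
  1-simplices (3): ab, ac, bc
  2-simplices (1): abc

Hence C_0 ≅ Z^3, C_1 ≅ Z^3, C_2 ≅ Z^1.

The boundary map ∂_1: C_1 → C_0 maps an edge to its endpoints' difference, ∂[p,q] = q − p.
The 3×3 boundary matrix has rank 2 and Smith normal form diag(1,1).

∂_2: C_2 → C_1 sends each 2-simplex [p,q,r] to [q,r] − [p,r] + [p,q]. For instance
  ∂abc = bc − ac + ab.
This gives a 3×1 integer matrix of rank 1; reducing to Smith normal form yields diagonal entries (1).

Now H_k = ker ∂_k / im ∂_{k+1}, so:

  H_0: rank C_0 − rank ∂_1 = 3 − 2 = 1, and the invariant factors of ∂_1 are all 1, so H_0 = Z.
  H_1: rank ker ∂_1 − rank ∂_2 = (3 − 2) − 1 = 0, and the invariant factors of ∂_2 are all 1, so H_1 = 0.
  H_2: rank ker ∂_2 − rank ∂_3 = (1 − 1) − 0 = 0, and there is no ∂_3, so H_2 = 0.

As a check, the Euler characteristic is 3 − 3 + 1 = 1, which agrees with 1 − 0 + 0 = 1.

Hence the Betti numbers are b_0 = 1, b_1 = 0, b_2 = 0.

b_0 = 1, b_1 = 0, b_2 = 0.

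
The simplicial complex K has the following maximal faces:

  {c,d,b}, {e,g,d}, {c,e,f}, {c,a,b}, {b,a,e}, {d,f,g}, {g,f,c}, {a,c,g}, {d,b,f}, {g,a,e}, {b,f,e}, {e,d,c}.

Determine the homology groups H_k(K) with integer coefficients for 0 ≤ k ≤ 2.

Order the vertices as a < b < c < d < e < f < g. Listing each simplex with vertices in this order, K has dimension 2 with simplices:

  0-simplices (7): a, b, c, d, e, f, g
  1-simplices (18): ab, ac, ae, ag, bc, bd, be, bf, cd, ce, cf, cg, de, df, dg, ef, eg, fg
  2-simplices (12): abc, abe, acg, aeg, bcd, bdf, bef, cde, cef, cfg, deg, dfg

Hence C_0 ≅ Z^7, C_1 ≅ Z^18, C_2 ≅ Z^12.

The boundary map ∂_1: C_1 → C_0 maps an edge to its endpoints' difference, ∂[p,q] = q − p.
The 7×18 boundary matrix has rank 6 and Smith normal form diag(1,1,1,1,1,1).

The boundary map ∂_2: C_2 → C_1 maps a triangle to the signed sum of its edges. For instance
  ∂cef = ef − cf + ce,
  ∂bef = ef − bf + be.
As a 18×12 matrix over Z this has rank 12, with invariant factors (1,1,1,1,1,1,1,1,1,1,1,2).

Computing H_k = (kernel of ∂_k) / (image of ∂_{k+1}):

  H_0: rank C_0 − rank ∂_1 = 7 − 6 = 1, and the invariant factors of ∂_1 are all 1, so H_0 = Z.
  H_1: rank ker ∂_1 − rank ∂_2 = (18 − 6) − 12 = 0, and ∂_2 has invariant factor 2 > 1, so H_1 = Z/2Z.
  H_2: rank ker ∂_2 − rank ∂_3 = (12 − 12) − 0 = 0, and there is no ∂_3, so H_2 = 0.

H_0 = Z,  H_1 = Z/2Z,  H_2 = 0.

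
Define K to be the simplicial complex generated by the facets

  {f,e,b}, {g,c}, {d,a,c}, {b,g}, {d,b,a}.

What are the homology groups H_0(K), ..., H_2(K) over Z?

H_0 ≅ Z,  H_1 ≅ Z,  H_2 = 0.

Take the total order a < b < c < d < e < f < g on the vertex set. Then K (dimension 2) consists of the simplices:

  0-simplices (7): a, b, c, d, e, f, g
  1-simplices (10): ab, ac, ad, bd, be, bf, bg, cd, cg, ef
  2-simplices (3): abd, acd, bef

Hence C_0 ≅ Z^7, C_1 ≅ Z^10, C_2 ≅ Z^3.

The boundary map ∂_1: C_1 → C_0 is given by ∂[p,q] = [q] − [p]. For instance
  ∂ef = f − e.
The resulting 7×10 matrix has rank 6, and its Smith normal form has invariant factors (1,1,1,1,1,1).

The boundary map ∂_2: C_2 → C_1 acts by ∂[p,q,r] = [q,r] − [p,r] + [p,q]. For instance
  ∂acd = cd − ad + ac,
  ∂abd = bd − ad + ab.
As a 10×3 matrix over Z this has rank 3, with invariant factors (1,1,1).

Reading off H_k = ker ∂_k / im ∂_{k+1}:

  H_0: rank C_0 − rank ∂_1 = 7 − 6 = 1, and the invariant factors of ∂_1 are all 1, so H_0 ≅ Z.
  H_1: rank ker ∂_1 − rank ∂_2 = (10 − 6) − 3 = 1, and the invariant factors of ∂_2 are all 1, so H_1 ≅ Z.
  H_2: rank ker ∂_2 − rank ∂_3 = (3 − 3) − 0 = 0, and there is no ∂_3, so H_2 ≅ 0.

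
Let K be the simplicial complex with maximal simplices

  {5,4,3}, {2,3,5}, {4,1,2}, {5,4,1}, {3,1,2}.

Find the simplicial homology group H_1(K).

H_1 ≅ Z.

We work with the vertex ordering 1 < 2 < 3 < 4 < 5. The simplices of K, each written with vertices in increasing order, are:

  0-simplices (5): [1], [2], [3], [4], [5]
  1-simplices (10): [1,2], [1,3], [1,4], [1,5], [2,3], [2,4], [2,5], [3,4], [3,5], [4,5]
  2-simplices (5): [1,2,3], [1,2,4], [1,4,5], [2,3,5], [3,4,5]

Hence C_0 ≅ Z^5, C_1 ≅ Z^10, C_2 ≅ Z^5.

The boundary map ∂_1: C_1 → C_0 is given by ∂[p,q] = [q] − [p]. For instance
  ∂[3,4] = [4] − [3].
This gives a 5×10 integer matrix of rank 4; reducing to Smith normal form yields diagonal entries (1,1,1,1).

The boundary map ∂_2: C_2 → C_1 sends each 2-simplex [p,q,r] to [q,r] − [p,r] + [p,q]. For instance
  ∂[3,4,5] = [4,5] − [3,5] + [3,4],
  ∂[1,2,3] = [2,3] − [1,3] + [1,2].
As a 10×5 matrix over Z this has rank 5, with invariant factors (1,1,1,1,1).

Reading off H_k = ker ∂_k / im ∂_{k+1}:

  H_1: rank ker ∂_1 − rank ∂_2 = (10 − 4) − 5 = 1, and the invariant factors of ∂_2 are all 1, so H_1 = Z.

(K is a triangulation of the Möbius band.)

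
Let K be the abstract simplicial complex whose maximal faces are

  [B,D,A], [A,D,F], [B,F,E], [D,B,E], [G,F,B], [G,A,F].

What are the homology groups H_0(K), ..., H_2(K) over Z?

Take the total order A < B < D < E < F < G on the vertex set. Then K (dimension 2) consists of the simplices:

  0-simplices (6): A, B, D, E, F, G
  1-simplices (12): AB, AD, AF, AG, BD, BE, BF, BG, DE, DF, EF, FG
  2-simplices (6): ABD, ADF, AFG, BDE, BEF, BFG

giving chain groups C_0 ≅ Z^6, C_1 ≅ Z^12, C_2 ≅ Z^6.

∂_1: C_1 → C_0 is given by ∂[p,q] = [q] − [p]. For instance
  ∂DE = E − D.
This gives a 6×12 integer matrix of rank 5; reducing to Smith normal form yields diagonal entries (1,1,1,1,1).

∂_2: C_2 → C_1 acts by ∂[p,q,r] = [q,r] − [p,r] + [p,q]. For instance
  ∂BFG = FG − BG + BF,
  ∂ADF = DF − AF + AD.
The resulting 12×6 matrix has rank 6, and its Smith normal form has invariant factors (1,1,1,1,1,1).

Reading off H_k = ker ∂_k / im ∂_{k+1}:

  H_0: rank C_0 − rank ∂_1 = 6 − 5 = 1, and the invariant factors of ∂_1 are all 1, so H_0 = Z.
  H_1: rank ker ∂_1 − rank ∂_2 = (12 − 5) − 6 = 1, and the invariant factors of ∂_2 are all 1, so H_1 = Z.
  H_2: rank ker ∂_2 − rank ∂_3 = (6 − 6) − 0 = 0, and there is no ∂_3, so H_2 = 0.

As a check, the Euler characteristic is 6 − 12 + 6 = 0, which agrees with 1 − 1 + 0 = 0.

H_0 ≅ Z,  H_1 ≅ Z,  H_2 = 0.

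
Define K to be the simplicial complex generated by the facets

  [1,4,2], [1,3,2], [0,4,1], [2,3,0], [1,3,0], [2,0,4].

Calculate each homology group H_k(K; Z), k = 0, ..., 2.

We work with the vertex ordering 0 < 1 < 2 < 3 < 4. The simplices of K, each written with vertices in increasing order, are:

  0-simplices (5): [0], [1], [2], [3], [4]
  1-simplices (9): [0,1], [0,2], [0,3], [0,4], [1,2], [1,3], [1,4], [2,3], [2,4]
  2-simplices (6): [0,1,3], [0,1,4], [0,2,3], [0,2,4], [1,2,3], [1,2,4]

Hence C_0 ≅ Z^5, C_1 ≅ Z^9, C_2 ≅ Z^6.

∂_1: C_1 → C_0 is given by ∂[p,q] = [q] − [p]. For instance
  ∂[2,4] = [4] − [2].
The resulting 5×9 matrix has rank 4, and its Smith normal form has invariant factors (1,1,1,1).

The boundary map ∂_2: C_2 → C_1 sends each 2-simplex [p,q,r] to [q,r] − [p,r] + [p,q]. For instance
  ∂[0,1,4] = [1,4] − [0,4] + [0,1],
  ∂[1,2,3] = [2,3] − [1,3] + [1,2].
As a 9×6 matrix over Z this has rank 5, with invariant factors (1,1,1,1,1).

Now H_k = ker ∂_k / im ∂_{k+1}, so:

  H_0: rank C_0 − rank ∂_1 = 5 − 4 = 1, and the invariant factors of ∂_1 are all 1, so H_0 = Z.
  H_1: rank ker ∂_1 − rank ∂_2 = (9 − 4) − 5 = 0, and the invariant factors of ∂_2 are all 1, so H_1 = 0.
  H_2: rank ker ∂_2 − rank ∂_3 = (6 − 5) − 0 = 1, and there is no ∂_3, so H_2 = Z.

As a check, the Euler characteristic is 5 − 9 + 6 = 2, which agrees with 1 − 0 + 1 = 2.
(K is a triangulation of the 2-sphere S^2.)

H_0 ≅ Z,  H_1 = 0,  H_2 ≅ Z.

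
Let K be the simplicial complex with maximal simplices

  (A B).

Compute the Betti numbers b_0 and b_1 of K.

b_0 = 1, b_1 = 0.

Fix the vertex order A < B and write every simplex with vertices in increasing order. Then dim K = 1 and the simplices of K are:

  0-simplices (2): A, B
  1-simplices (1): AB

giving chain groups C_0 ≅ Z^2, C_1 ≅ Z^1.

The boundary map ∂_1: C_1 → C_0 maps an edge to its endpoints' difference, ∂[p,q] = q − p. For instance
  ∂AB = B − A.
As a 2×1 matrix over Z this has rank 1, with invariant factors (1).

Computing H_k = (kernel of ∂_k) / (image of ∂_{k+1}):

  H_0: rank C_0 − rank ∂_1 = 2 − 1 = 1, and the invariant factors of ∂_1 are all 1, so H_0 = Z.
  H_1: rank ker ∂_1 − rank ∂_2 = (1 − 1) − 0 = 0, and there is no ∂_2, so H_1 = 0.

As a check, the Euler characteristic is 2 − 1 = 1, which agrees with 1 − 0 = 1.

Hence the Betti numbers are b_0 = 1, b_1 = 0.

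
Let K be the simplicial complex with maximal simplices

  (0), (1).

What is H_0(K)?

H_0 = Z^2.

Take the total order 0 < 1 on the vertex set. Then K (dimension 0) consists of the simplices:

  0-simplices (2): [0], [1]

Hence C_0 ≅ Z^2.

Computing H_k = (kernel of ∂_k) / (image of ∂_{k+1}):

  H_0: rank C_0 − rank ∂_1 = 2 − 0 = 2, and there is no ∂_1, so H_0 = Z^2.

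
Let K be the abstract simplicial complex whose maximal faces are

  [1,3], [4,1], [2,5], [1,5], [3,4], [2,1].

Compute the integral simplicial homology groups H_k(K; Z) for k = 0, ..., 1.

Fix the vertex order 1 < 2 < 3 < 4 < 5 and write every simplex with vertices in increasing order. Then dim K = 1 and the simplices of K are:

  0-simplices (5): [1], [2], [3], [4], [5]
  1-simplices (6): [1,2], [1,3], [1,4], [1,5], [2,5], [3,4]

so the chain groups are C_0 ≅ Z^5, C_1 ≅ Z^6.

Boundary ∂_1: C_1 → C_0 maps an edge to its endpoints' difference, ∂[p,q] = q − p. For instance
  ∂[1,4] = [4] − [1].
The resulting 5×6 matrix has rank 4, and its Smith normal form has invariant factors (1,1,1,1).

Now H_k = ker ∂_k / im ∂_{k+1}, so:

  H_0: rank C_0 − rank ∂_1 = 5 − 4 = 1, and the invariant factors of ∂_1 are all 1, so H_0 ≅ Z.
  H_1: rank ker ∂_1 − rank ∂_2 = (6 − 4) − 0 = 2, and there is no ∂_2, so H_1 ≅ Z^2.

As a check, the Euler characteristic is 5 − 6 = -1, which agrees with 1 − 2 = -1.

H_0 = Z,  H_1 = Z^2.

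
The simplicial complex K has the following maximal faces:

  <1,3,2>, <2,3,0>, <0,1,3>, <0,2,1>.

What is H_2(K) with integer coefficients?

H_2 = Z.

We work with the vertex ordering 0 < 1 < 2 < 3. The simplices of K, each written with vertices in increasing order, are:

  0-simplices (4): [0], [1], [2], [3]
  1-simplices (6): [0,1], [0,2], [0,3], [1,2], [1,3], [2,3]
  2-simplices (4): [0,1,2], [0,1,3], [0,2,3], [1,2,3]

so the chain groups are C_0 ≅ Z^4, C_1 ≅ Z^6, C_2 ≅ Z^4.

Boundary ∂_1: C_1 → C_0 maps an edge to its endpoints' difference, ∂[p,q] = q − p. For instance
  ∂[2,3] = [3] − [2].
The 4×6 boundary matrix has rank 3 and Smith normal form diag(1,1,1).

∂_2: C_2 → C_1 acts by ∂[p,q,r] = [q,r] − [p,r] + [p,q]. For instance
  ∂[0,1,3] = [1,3] − [0,3] + [0,1],
  ∂[0,1,2] = [1,2] − [0,2] + [0,1].
This gives a 6×4 integer matrix of rank 3; reducing to Smith normal form yields diagonal entries (1,1,1).

Now H_k = ker ∂_k / im ∂_{k+1}, so:

  H_2: rank ker ∂_2 − rank ∂_3 = (4 − 3) − 0 = 1, and there is no ∂_3, so H_2 = Z.

(K is a triangulation of the 2-sphere S^2.)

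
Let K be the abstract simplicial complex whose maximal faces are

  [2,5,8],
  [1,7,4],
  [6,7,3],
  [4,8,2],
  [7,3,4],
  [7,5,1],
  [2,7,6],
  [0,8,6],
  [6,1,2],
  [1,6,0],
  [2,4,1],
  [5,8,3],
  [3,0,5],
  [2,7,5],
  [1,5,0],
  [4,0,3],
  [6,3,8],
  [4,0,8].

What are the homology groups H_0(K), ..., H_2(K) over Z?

H_0 = Z,  H_1 = Z ⊕ Z/2,  H_2 = 0.

K has 9 vertices, 27 edges, 18 triangles.
rank ∂_0 = 0, rank ∂_1 = 8 ⇒ b_0 = 9 − 0 − 8 = 1; all invariant factors of ∂_1 are 1 so no torsion. So H_0 = Z.
rank ∂_1 = 8, rank ∂_2 = 18 ⇒ b_1 = 27 − 8 − 18 = 1; ∂_2 has invariant factor(s) [2] giving torsion. So H_1 = Z ⊕ Z/2.
rank ∂_2 = 18, rank ∂_3 = 0 ⇒ b_2 = 18 − 18 − 0 = 0. So H_2 = 0.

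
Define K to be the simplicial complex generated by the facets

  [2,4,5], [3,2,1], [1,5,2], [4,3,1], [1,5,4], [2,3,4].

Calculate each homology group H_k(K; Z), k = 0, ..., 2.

Take the total order 1 < 2 < 3 < 4 < 5 on the vertex set. Then K (dimension 2) consists of the simplices:

  0-simplices (5): [1], [2], [3], [4], [5]
  1-simplices (9): [1,2], [1,3], [1,4], [1,5], [2,3], [2,4], [2,5], [3,4], [4,5]
  2-simplices (6): [1,2,3], [1,2,5], [1,3,4], [1,4,5], [2,3,4], [2,4,5]

giving chain groups C_0 ≅ Z^5, C_1 ≅ Z^9, C_2 ≅ Z^6.

The boundary map ∂_1: C_1 → C_0 sends each edge [p,q] (with p < q) to q − p. For instance
  ∂[1,3] = [3] − [1].
The resulting 5×9 matrix has rank 4, and its Smith normal form has invariant factors (1,1,1,1).

∂_2: C_2 → C_1 acts by ∂[p,q,r] = [q,r] − [p,r] + [p,q]. For instance
  ∂[2,4,5] = [4,5] − [2,5] + [2,4],
  ∂[2,3,4] = [3,4] − [2,4] + [2,3].
As a 9×6 matrix over Z this has rank 5, with invariant factors (1,1,1,1,1).

From H_k ≅ ker(∂_k) / im(∂_{k+1}) we obtain:

  H_0: rank C_0 − rank ∂_1 = 5 − 4 = 1, and the invariant factors of ∂_1 are all 1, so H_0 = Z.
  H_1: rank ker ∂_1 − rank ∂_2 = (9 − 4) − 5 = 0, and the invariant factors of ∂_2 are all 1, so H_1 = 0.
  H_2: rank ker ∂_2 − rank ∂_3 = (6 − 5) − 0 = 1, and there is no ∂_3, so H_2 = Z.

H_0 = Z,  H_1 = 0,  H_2 = Z.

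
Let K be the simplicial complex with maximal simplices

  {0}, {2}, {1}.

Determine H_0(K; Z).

H_0 = Z^3.

Order the vertices as 0 < 1 < 2. Listing each simplex with vertices in this order, K has dimension 0 with simplices:

  0-simplices (3): [0], [1], [2]

Hence C_0 ≅ Z^3.

Computing H_k = (kernel of ∂_k) / (image of ∂_{k+1}):

  H_0: rank C_0 − rank ∂_1 = 3 − 0 = 3, and there is no ∂_1, so H_0 = Z^3.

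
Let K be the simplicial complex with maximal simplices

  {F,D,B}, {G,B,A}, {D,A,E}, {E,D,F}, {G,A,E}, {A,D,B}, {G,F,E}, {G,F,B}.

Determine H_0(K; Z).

Take the total order A < B < D < E < F < G on the vertex set. Then K (dimension 2) consists of the simplices:

  0-simplices (6): A, B, D, E, F, G
  1-simplices (12): AB, AD, AE, AG, BD, BF, BG, DE, DF, EF, EG, FG
  2-simplices (8): ABD, ABG, ADE, AEG, BDF, BFG, DEF, EFG

giving chain groups C_0 ≅ Z^6, C_1 ≅ Z^12, C_2 ≅ Z^8.

∂_1: C_1 → C_0 is given by ∂[p,q] = [q] − [p]. For instance
  ∂DF = F − D.
This gives a 6×12 integer matrix of rank 5; reducing to Smith normal form yields diagonal entries (1,1,1,1,1).

Boundary ∂_2: C_2 → C_1 maps a triangle to the signed sum of its edges. For instance
  ∂BDF = DF − BF + BD,
  ∂ABD = BD − AD + AB.
This gives a 12×8 integer matrix of rank 7; reducing to Smith normal form yields diagonal entries (1,1,1,1,1,1,1).

From H_k ≅ ker(∂_k) / im(∂_{k+1}) we obtain:

  H_0: rank C_0 − rank ∂_1 = 6 − 5 = 1, and the invariant factors of ∂_1 are all 1, so H_0 = Z.

H_0 = Z.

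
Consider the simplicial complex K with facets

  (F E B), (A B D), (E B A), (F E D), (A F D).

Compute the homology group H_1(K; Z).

H_1 ≅ Z.

Take the total order A < B < D < E < F on the vertex set. Then K (dimension 2) consists of the simplices:

  0-simplices (5): A, B, D, E, F
  1-simplices (10): AB, AD, AE, AF, BD, BE, BF, DE, DF, EF
  2-simplices (5): ABD, ABE, ADF, BEF, DEF

Hence C_0 ≅ Z^5, C_1 ≅ Z^10, C_2 ≅ Z^5.

∂_1: C_1 → C_0 sends each edge [p,q] (with p < q) to q − p. For instance
  ∂BF = F − B.
As a 5×10 matrix over Z this has rank 4, with invariant factors (1,1,1,1).

∂_2: C_2 → C_1 sends each 2-simplex [p,q,r] to [q,r] − [p,r] + [p,q]. For instance
  ∂ABD = BD − AD + AB,
  ∂DEF = EF − DF + DE.
This gives a 10×5 integer matrix of rank 5; reducing to Smith normal form yields diagonal entries (1,1,1,1,1).

Computing H_k = (kernel of ∂_k) / (image of ∂_{k+1}):

  H_1: rank ker ∂_1 − rank ∂_2 = (10 − 4) − 5 = 1, and the invariant factors of ∂_2 are all 1, so H_1 = Z.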